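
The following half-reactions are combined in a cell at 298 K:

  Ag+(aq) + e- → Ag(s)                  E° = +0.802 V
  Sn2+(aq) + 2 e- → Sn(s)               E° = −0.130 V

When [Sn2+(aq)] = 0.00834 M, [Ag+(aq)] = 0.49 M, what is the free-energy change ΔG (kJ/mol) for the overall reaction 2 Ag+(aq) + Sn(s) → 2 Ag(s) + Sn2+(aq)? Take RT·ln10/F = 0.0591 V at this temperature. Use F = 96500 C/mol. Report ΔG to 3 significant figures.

−188 kJ/mol

With Ag⁺/Ag reduced at the cathode, E°cell = +0.802 − (−0.130) = +0.932 V and n = 2.
Here Q = [Sn2+(aq)] / [Ag+(aq)]^2 = 0.0347 (log Q = −1.459), giving E = +0.932 − (0.0591/2)·(−1.459) = +0.9751 V.
ΔG = −nFE = −(2)(96500)(+0.9751) J/mol = −188 kJ/mol.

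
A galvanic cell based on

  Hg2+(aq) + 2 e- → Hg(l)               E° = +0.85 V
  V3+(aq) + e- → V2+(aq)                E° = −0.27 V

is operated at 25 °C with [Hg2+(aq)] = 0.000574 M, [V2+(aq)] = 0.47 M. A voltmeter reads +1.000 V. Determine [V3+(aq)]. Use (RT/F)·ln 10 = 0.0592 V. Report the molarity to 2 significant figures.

1.2 M

With Hg²⁺/Hg at the cathode and V³⁺/V²⁺ at the anode, E°cell = +0.85 − (−0.27) = +1.12 V (n = 2).
Since E = E° − (0.0592/n)·log Q, log Q = n(E° − E)/0.0592 = 4.054.
Balancing electrons gives Hg2+(aq) + 2 V2+(aq) → Hg(l) + 2 V3+(aq); thus Q = [V3+(aq)]^2 / ([Hg2+(aq)]·[V2+(aq)]^2).
Solving for the unknown gives log [V3+(aq)] = 0.079, so [V3+(aq)] ≈ 1.2 M.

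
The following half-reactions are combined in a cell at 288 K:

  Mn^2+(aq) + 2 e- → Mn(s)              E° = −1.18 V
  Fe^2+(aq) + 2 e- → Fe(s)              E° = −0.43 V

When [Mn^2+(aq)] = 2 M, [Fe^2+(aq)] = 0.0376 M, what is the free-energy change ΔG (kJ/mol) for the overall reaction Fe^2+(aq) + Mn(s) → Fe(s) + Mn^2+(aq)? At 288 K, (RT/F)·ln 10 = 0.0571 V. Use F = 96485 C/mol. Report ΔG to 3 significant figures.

E°cell = −0.43 − (−1.18) = +0.75 V; the balanced reaction transfers n = 2 electrons.
The reaction quotient is [Mn^2+(aq)] / [Fe^2+(aq)] = 53.2; by Nernst, E = +0.75 − (0.0571/2)(1.726) = +0.7007 V.
Finally ΔG = −nFE = −(2)(96485 C/mol)(+0.7007 V) = −135 kJ/mol.

−135 kJ/mol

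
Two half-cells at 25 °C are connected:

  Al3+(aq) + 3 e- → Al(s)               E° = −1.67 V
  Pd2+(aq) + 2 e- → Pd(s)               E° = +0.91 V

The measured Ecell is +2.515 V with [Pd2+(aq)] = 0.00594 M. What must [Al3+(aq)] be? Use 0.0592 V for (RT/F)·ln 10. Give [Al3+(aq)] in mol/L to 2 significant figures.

0.90 M

The Pd²⁺/Pd couple has the larger reduction potential, so it is the cathode: E°cell = +0.91 − (−1.67) = +2.58 V and n = 6.
Rearranging E = E° − (0.0592/n)·log Q gives log Q = 6(+2.58 − (+2.515))/0.0592 = 6.588.
Balancing electrons gives 3 Pd2+(aq) + 2 Al(s) → 3 Pd(s) + 2 Al3+(aq); thus Q = [Al3+(aq)]^2 / [Pd2+(aq)]^3.
Solving for the unknown gives log [Al3+(aq)] = −0.045, so [Al3+(aq)] ≈ 0.90 M.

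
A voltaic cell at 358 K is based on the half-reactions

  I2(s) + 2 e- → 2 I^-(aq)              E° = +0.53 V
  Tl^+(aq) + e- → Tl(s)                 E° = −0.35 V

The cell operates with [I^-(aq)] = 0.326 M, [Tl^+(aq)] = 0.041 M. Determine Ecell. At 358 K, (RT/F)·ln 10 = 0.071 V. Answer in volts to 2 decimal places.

+1.01 V

I₂/I⁻ is reduced (cathode, E° = +0.53 V) and Tl⁺/Tl is oxidized (anode).
The standard potential is +0.53 − (−0.35) = +0.88 V and the balanced reaction transfers n = 2 electrons.
Balancing gives I2(s) + 2 Tl(s) → 2 I^-(aq) + 2 Tl^+(aq); hence Q = [I^-(aq)]^2·[Tl^+(aq)]^2 = 0.000179 (log Q = −3.748).
E = E° − (0.071/n)·log Q = +0.88 − (0.071/2)(−3.748) = +1.01 V.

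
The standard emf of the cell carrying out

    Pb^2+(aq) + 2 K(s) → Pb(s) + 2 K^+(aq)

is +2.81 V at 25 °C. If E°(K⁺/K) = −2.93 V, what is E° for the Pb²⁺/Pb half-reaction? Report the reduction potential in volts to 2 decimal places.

−0.12 V

In the reaction as written the Pb²⁺/Pb couple is reduced (cathode) and K⁺/K is oxidized (anode), so E°cell = E°(Pb²⁺/Pb) − E°(K⁺/K).
E°(Pb²⁺/Pb) = E°cell + E°(anode) = +2.81 + (−2.93) = −0.12 V.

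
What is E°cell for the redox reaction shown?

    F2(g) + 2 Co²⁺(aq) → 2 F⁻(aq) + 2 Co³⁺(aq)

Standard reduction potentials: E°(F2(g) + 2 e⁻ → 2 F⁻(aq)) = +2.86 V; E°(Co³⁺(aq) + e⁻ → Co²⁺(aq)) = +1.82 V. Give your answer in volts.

+1.04 V

F2(g) gains electrons, so the F₂/F⁻ couple is the cathode; the Co³⁺/Co²⁺ couple is the anode.
E°cell = E°(cathode) − E°(anode) = +2.86 − (+1.82) = +1.04 V.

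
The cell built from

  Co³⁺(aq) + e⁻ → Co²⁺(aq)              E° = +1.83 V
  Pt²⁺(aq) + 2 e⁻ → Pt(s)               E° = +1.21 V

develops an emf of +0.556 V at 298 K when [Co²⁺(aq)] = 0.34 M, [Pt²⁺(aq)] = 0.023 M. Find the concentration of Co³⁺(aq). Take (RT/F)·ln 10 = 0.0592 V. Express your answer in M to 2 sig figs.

0.0043 M

Co³⁺/Co²⁺ is the cathode (higher E°); E°cell = +1.83 − (+1.21) = +0.62 V with n = 2.
Rearranging E = E° − (0.0592/n)·log Q gives log Q = 2(+0.62 − (+0.556))/0.0592 = 2.162.
For 2 Co³⁺(aq) + Pt(s) → 2 Co²⁺(aq) + Pt²⁺(aq), the reaction quotient is Q = ([Co²⁺(aq)]^2·[Pt²⁺(aq)]) / [Co³⁺(aq)]^2.
Substituting the known concentrations and solving, log [Co³⁺(aq)] = −2.369 and [Co³⁺(aq)] = 0.0043 M.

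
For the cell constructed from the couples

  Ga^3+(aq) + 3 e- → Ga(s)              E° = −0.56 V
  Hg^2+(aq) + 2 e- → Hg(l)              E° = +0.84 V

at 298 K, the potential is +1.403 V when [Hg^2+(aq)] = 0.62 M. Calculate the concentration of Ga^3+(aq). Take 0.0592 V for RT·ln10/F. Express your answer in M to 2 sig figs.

0.34 M

The Hg²⁺/Hg couple has the larger reduction potential, so it is the cathode: E°cell = +0.84 − (−0.56) = +1.40 V and n = 6.
From the Nernst equation, log Q = n(E° − E)/0.0592 = 6·(+1.40 − (+1.403))/0.0592 = −0.304.
The balanced reaction is 3 Hg^2+(aq) + 2 Ga(s) → 3 Hg(l) + 2 Ga^3+(aq), so Q = [Ga^3+(aq)]^2 / [Hg^2+(aq)]^3.
Solving for the unknown gives log [Ga^3+(aq)] = −0.463, so [Ga^3+(aq)] ≈ 0.34 M.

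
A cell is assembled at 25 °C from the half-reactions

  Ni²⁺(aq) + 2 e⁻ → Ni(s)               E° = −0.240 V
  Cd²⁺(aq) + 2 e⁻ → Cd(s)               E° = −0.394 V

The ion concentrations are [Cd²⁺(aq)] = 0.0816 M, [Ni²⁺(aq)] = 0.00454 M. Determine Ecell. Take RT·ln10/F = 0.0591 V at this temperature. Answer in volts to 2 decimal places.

+0.12 V

The Ni²⁺/Ni couple has the more positive E°, so it is the cathode; Cd²⁺/Cd is the anode.
The standard potential is −0.240 − (−0.394) = +0.154 V and the balanced reaction transfers n = 2 electrons.
For the overall reaction Ni²⁺(aq) + Cd(s) → Ni(s) + Cd²⁺(aq), Q = [Cd²⁺(aq)] / [Ni²⁺(aq)] = 18, giving log Q = 1.255.
Applying E = E° − (RT ln10/nF)·log Q gives +0.154 − (0.0591/2)(1.255) = +0.12 V.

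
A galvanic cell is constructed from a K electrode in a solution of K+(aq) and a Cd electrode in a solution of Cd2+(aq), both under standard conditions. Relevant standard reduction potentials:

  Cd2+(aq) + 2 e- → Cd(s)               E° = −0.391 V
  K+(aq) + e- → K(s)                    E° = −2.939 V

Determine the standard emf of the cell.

+2.548 V

The Cd²⁺/Cd couple has the higher E°, so Cd ion is reduced (cathode) and K is oxidized (anode).
E°cell = E°(cathode) − E°(anode) = −0.391 − (−2.939) = +2.548 V.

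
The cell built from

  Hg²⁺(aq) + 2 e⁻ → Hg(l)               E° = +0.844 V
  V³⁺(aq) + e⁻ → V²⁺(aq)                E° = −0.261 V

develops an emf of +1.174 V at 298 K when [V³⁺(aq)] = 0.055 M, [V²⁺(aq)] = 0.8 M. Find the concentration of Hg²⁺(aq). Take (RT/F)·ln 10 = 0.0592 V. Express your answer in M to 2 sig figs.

1.0 M

With Hg²⁺/Hg at the cathode and V³⁺/V²⁺ at the anode, E°cell = +0.844 − (−0.261) = +1.105 V (n = 2).
Rearranging E = E° − (0.0592/n)·log Q gives log Q = 2(+1.105 − (+1.174))/0.0592 = −2.331.
For Hg²⁺(aq) + 2 V²⁺(aq) → Hg(l) + 2 V³⁺(aq), the reaction quotient is Q = [V³⁺(aq)]^2 / ([Hg²⁺(aq)]·[V²⁺(aq)]^2).
Isolating [Hg²⁺(aq)] in Q = 10^{−2.331} yields log [Hg²⁺(aq)] = 0.006, i.e. 1.0 M.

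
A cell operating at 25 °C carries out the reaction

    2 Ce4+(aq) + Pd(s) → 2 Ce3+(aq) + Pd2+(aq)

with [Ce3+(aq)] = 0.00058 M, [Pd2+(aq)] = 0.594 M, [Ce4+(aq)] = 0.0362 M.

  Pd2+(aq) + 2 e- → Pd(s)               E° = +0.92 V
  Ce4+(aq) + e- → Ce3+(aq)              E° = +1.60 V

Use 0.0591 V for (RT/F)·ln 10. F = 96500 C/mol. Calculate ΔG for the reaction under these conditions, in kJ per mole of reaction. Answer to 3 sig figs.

−153 kJ/mol

E°cell = +1.60 − (+0.92) = +0.68 V; the balanced reaction transfers n = 2 electrons.
The reaction quotient is ([Ce3+(aq)]^2·[Pd2+(aq)]) / [Ce4+(aq)]^2 = 0.000152; by Nernst, E = +0.68 − (0.0591/2)(−3.817) = +0.7928 V.
Finally ΔG = −nFE = −(2)(96500 C/mol)(+0.7928 V) = −153 kJ/mol.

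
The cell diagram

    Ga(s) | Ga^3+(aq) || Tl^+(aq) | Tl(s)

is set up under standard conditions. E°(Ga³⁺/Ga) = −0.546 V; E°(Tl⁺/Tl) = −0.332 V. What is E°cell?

By convention the left-hand electrode in cell notation is the anode (oxidation) and the right-hand electrode is the cathode (reduction).
E°cell = E°(right) − E°(left) = −0.332 − (−0.546) = +0.214 V.

+0.214 V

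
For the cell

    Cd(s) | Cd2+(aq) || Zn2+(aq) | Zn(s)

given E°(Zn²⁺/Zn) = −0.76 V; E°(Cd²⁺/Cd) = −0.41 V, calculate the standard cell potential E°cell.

By convention the left-hand electrode in cell notation is the anode (oxidation) and the right-hand electrode is the cathode (reduction).
E°cell = E°(right) − E°(left) = −0.76 − (−0.41) = −0.35 V.
The negative sign shows that, as written, the cell would require an external voltage to drive the reaction.

−0.35 V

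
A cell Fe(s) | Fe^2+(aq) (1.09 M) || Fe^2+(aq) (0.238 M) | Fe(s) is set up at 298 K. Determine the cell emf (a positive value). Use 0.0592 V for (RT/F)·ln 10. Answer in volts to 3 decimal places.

0.020 V

For a concentration cell E°cell = 0, since both electrodes use the same couple.
The compartment with the higher Fe^2+(aq) concentration (1.09 M) acts as the cathode; ions are reduced there and produced at the dilute (0.238 M) anode.
With n = 2, Ecell = −(0.0592/2)·log([dilute]/[conc]) = −(0.0592/2)·log(0.238/1.09) = +0.020 V.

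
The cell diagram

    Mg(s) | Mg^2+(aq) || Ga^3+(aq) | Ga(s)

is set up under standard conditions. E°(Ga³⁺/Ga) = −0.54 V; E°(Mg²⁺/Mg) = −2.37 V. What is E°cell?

+1.83 V

By convention the left-hand electrode in cell notation is the anode (oxidation) and the right-hand electrode is the cathode (reduction).
E°cell = E°(right) − E°(left) = −0.54 − (−2.37) = +1.83 V.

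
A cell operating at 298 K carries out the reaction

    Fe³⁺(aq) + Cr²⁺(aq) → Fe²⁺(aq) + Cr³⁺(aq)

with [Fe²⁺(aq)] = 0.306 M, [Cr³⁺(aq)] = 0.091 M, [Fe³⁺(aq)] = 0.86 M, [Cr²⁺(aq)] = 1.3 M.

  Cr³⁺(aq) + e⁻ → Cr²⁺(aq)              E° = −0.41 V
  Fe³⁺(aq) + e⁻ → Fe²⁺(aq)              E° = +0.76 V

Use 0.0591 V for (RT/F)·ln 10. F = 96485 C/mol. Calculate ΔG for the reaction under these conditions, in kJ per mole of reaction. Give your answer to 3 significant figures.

−122 kJ/mol

The standard cell potential is +0.76 − (−0.41) = +1.17 V, with n = 1 electron in the balanced equation.
The reaction quotient is ([Fe²⁺(aq)]·[Cr³⁺(aq)]) / ([Fe³⁺(aq)]·[Cr²⁺(aq)]) = 0.0249; by Nernst, E = +1.17 − (0.0591/1)(−1.604) = +1.2648 V.
Then ΔG = −nFE = −1 × 96485 × +1.2648 J/mol = −122 kJ/mol.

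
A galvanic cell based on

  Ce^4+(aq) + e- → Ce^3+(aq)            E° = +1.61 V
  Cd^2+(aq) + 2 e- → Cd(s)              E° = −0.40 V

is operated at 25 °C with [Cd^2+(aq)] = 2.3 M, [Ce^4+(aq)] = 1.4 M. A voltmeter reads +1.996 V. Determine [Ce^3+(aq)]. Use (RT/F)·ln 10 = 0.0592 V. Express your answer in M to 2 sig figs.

With Ce⁴⁺/Ce³⁺ at the cathode and Cd²⁺/Cd at the anode, E°cell = +1.61 − (−0.40) = +2.01 V (n = 2).
Rearranging E = E° − (0.0592/n)·log Q gives log Q = 2(+2.01 − (+1.996))/0.0592 = 0.473.
For 2 Ce^4+(aq) + Cd(s) → 2 Ce^3+(aq) + Cd^2+(aq), the reaction quotient is Q = ([Ce^3+(aq)]^2·[Cd^2+(aq)]) / [Ce^4+(aq)]^2.
Substituting the known concentrations and solving, log [Ce^3+(aq)] = 0.202 and [Ce^3+(aq)] = 1.6 M.

1.6 M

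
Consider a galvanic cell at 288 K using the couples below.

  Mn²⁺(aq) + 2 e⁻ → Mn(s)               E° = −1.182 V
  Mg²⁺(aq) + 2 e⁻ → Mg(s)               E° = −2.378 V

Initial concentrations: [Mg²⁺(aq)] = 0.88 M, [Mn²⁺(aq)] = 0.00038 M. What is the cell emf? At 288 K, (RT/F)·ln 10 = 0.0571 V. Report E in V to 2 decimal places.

The Mn²⁺/Mn couple has the more positive E°, so it is the cathode; Mg²⁺/Mg is the anode.
E°cell = E°cat − E°an = −1.182 − (−2.378) = +1.196 V; n = 2.
For the overall reaction Mn²⁺(aq) + Mg(s) → Mn(s) + Mg²⁺(aq), Q = [Mg²⁺(aq)] / [Mn²⁺(aq)] = 2.32×10^3, giving log Q = 3.365.
By the Nernst equation, E = +1.196 − (0.0571/2)·(3.365) = +1.10 V.

+1.10 V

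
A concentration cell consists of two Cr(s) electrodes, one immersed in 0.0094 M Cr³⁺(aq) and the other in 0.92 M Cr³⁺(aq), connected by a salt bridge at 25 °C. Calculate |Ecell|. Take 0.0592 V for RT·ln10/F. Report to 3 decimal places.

0.039 V

For a concentration cell E°cell = 0, since both electrodes use the same couple.
The compartment with the higher Cr³⁺(aq) concentration (0.92 M) acts as the cathode; ions are reduced there and produced at the dilute (0.0094 M) anode.
With n = 3, Ecell = −(0.0592/3)·log([dilute]/[conc]) = −(0.0592/3)·log(0.0094/0.92) = +0.039 V.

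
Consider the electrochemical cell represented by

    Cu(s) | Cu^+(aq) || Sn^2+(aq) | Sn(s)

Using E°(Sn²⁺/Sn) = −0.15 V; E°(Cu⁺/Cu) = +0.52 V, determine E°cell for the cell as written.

−0.67 V

By convention the left-hand electrode in cell notation is the anode (oxidation) and the right-hand electrode is the cathode (reduction).
E°cell = E°(right) − E°(left) = −0.15 − (+0.52) = −0.67 V.
The negative sign shows that, as written, the cell would require an external voltage to drive the reaction.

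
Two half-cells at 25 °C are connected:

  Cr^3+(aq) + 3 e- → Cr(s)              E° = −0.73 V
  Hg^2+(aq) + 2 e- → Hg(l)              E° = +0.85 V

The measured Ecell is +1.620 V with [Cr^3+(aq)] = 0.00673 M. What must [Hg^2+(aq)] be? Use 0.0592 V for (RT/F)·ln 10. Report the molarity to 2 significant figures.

Hg²⁺/Hg is the cathode (higher E°); E°cell = +0.85 − (−0.73) = +1.58 V with n = 6.
From the Nernst equation, log Q = n(E° − E)/0.0592 = 6·(+1.58 − (+1.620))/0.0592 = −4.054.
For 3 Hg^2+(aq) + 2 Cr(s) → 3 Hg(l) + 2 Cr^3+(aq), the reaction quotient is Q = [Cr^3+(aq)]^2 / [Hg^2+(aq)]^3.
Solving for the unknown gives log [Hg^2+(aq)] = −0.097, so [Hg^2+(aq)] ≈ 0.80 M.

0.80 M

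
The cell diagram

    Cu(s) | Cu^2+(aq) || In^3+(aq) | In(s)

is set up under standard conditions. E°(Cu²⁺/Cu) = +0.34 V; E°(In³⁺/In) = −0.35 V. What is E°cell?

By convention the left-hand electrode in cell notation is the anode (oxidation) and the right-hand electrode is the cathode (reduction).
E°cell = E°(right) − E°(left) = −0.35 − (+0.34) = −0.69 V.
The negative sign shows that, as written, the cell would require an external voltage to drive the reaction.

−0.69 V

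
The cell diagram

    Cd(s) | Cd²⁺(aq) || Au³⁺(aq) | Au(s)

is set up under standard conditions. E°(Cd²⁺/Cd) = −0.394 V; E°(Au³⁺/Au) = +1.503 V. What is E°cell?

+1.897 V

By convention the left-hand electrode in cell notation is the anode (oxidation) and the right-hand electrode is the cathode (reduction).
E°cell = E°(right) − E°(left) = +1.503 − (−0.394) = +1.897 V.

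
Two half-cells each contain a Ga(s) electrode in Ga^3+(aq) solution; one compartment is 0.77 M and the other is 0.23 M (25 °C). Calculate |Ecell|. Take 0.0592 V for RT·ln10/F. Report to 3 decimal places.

0.010 V

For a concentration cell E°cell = 0, since both electrodes use the same couple.
The compartment with the higher Ga^3+(aq) concentration (0.77 M) acts as the cathode; ions are reduced there and produced at the dilute (0.23 M) anode.
With n = 3, Ecell = −(0.0592/3)·log([dilute]/[conc]) = −(0.0592/3)·log(0.23/0.77) = +0.010 V.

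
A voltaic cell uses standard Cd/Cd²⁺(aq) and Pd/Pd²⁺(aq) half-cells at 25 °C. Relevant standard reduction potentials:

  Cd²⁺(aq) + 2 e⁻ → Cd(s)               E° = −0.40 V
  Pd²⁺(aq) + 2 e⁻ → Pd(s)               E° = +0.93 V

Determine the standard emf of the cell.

Of the two couples in this cell, the one with the more positive reduction potential is reduced at the cathode: here that is Pd²⁺/Pd (+0.93 V); Cd²⁺/Cd (−0.40 V) is the anode.
E°cell = E°(cathode) − E°(anode) = +0.93 − (−0.40) = +1.33 V.

+1.33 V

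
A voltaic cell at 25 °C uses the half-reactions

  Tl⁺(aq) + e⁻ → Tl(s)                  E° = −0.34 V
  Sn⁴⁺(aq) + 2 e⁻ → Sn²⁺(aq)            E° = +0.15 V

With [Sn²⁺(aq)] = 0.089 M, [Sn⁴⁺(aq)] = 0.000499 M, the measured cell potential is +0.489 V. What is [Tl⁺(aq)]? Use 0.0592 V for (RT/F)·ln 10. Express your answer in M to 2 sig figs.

With Sn⁴⁺/Sn²⁺ at the cathode and Tl⁺/Tl at the anode, E°cell = +0.15 − (−0.34) = +0.49 V (n = 2).
Since E = E° − (0.0592/n)·log Q, log Q = n(E° − E)/0.0592 = 0.034.
For Sn⁴⁺(aq) + 2 Tl(s) → Sn²⁺(aq) + 2 Tl⁺(aq), the reaction quotient is Q = ([Sn²⁺(aq)]·[Tl⁺(aq)]^2) / [Sn⁴⁺(aq)].
Substituting the known concentrations and solving, log [Tl⁺(aq)] = −1.109 and [Tl⁺(aq)] = 0.078 M.

0.078 M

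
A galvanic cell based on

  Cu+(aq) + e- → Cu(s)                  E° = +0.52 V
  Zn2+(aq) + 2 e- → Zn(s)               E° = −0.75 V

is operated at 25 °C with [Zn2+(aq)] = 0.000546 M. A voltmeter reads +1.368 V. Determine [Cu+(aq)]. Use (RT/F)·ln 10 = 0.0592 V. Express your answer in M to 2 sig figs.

1.1 M

With Cu⁺/Cu at the cathode and Zn²⁺/Zn at the anode, E°cell = +0.52 − (−0.75) = +1.27 V (n = 2).
Rearranging E = E° − (0.0592/n)·log Q gives log Q = 2(+1.27 − (+1.368))/0.0592 = −3.311.
For 2 Cu+(aq) + Zn(s) → 2 Cu(s) + Zn2+(aq), the reaction quotient is Q = [Zn2+(aq)] / [Cu+(aq)]^2.
Isolating [Cu+(aq)] in Q = 10^{−3.311} yields log [Cu+(aq)] = 0.024, i.e. 1.1 M.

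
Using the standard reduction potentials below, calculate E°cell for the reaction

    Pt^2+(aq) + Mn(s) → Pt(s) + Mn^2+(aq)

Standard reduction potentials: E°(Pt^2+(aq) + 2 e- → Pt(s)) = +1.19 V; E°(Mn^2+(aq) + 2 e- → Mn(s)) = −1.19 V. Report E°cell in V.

+2.38 V

Pt^2+(aq) gains electrons, so the Pt²⁺/Pt couple is the cathode; the Mn²⁺/Mn couple is the anode.
E°cell = E°(cathode) − E°(anode) = +1.19 − (−1.19) = +2.38 V.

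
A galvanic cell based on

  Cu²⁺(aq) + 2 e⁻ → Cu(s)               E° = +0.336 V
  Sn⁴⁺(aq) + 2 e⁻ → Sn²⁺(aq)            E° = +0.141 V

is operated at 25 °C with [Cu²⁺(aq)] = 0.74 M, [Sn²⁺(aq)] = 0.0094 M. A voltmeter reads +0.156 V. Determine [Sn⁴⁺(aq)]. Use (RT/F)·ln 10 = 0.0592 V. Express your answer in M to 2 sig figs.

0.14 M

The Cu²⁺/Cu couple has the larger reduction potential, so it is the cathode: E°cell = +0.336 − (+0.141) = +0.195 V and n = 2.
Since E = E° − (0.0592/n)·log Q, log Q = n(E° − E)/0.0592 = 1.318.
For Cu²⁺(aq) + Sn²⁺(aq) → Cu(s) + Sn⁴⁺(aq), the reaction quotient is Q = [Sn⁴⁺(aq)] / ([Cu²⁺(aq)]·[Sn²⁺(aq)]).
Isolating [Sn⁴⁺(aq)] in Q = 10^{1.318} yields log [Sn⁴⁺(aq)] = −0.840, i.e. 0.14 M.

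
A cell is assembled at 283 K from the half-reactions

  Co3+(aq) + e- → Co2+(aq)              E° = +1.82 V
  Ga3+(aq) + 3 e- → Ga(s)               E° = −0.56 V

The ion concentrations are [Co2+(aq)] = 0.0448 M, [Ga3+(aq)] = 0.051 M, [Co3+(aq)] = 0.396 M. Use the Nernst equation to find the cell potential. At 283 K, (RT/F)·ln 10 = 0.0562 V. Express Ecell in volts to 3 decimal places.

Co³⁺/Co²⁺ is reduced (cathode, E° = +1.82 V) and Ga³⁺/Ga is oxidized (anode).
The standard potential is +1.82 − (−0.56) = +2.38 V and the balanced reaction transfers n = 3 electrons.
Balancing gives 3 Co3+(aq) + Ga(s) → 3 Co2+(aq) + Ga3+(aq); hence Q = ([Co2+(aq)]^3·[Ga3+(aq)]) / [Co3+(aq)]^3 = 7.38×10^−5 (log Q = −4.132).
Applying E = E° − (RT ln10/nF)·log Q gives +2.38 − (0.0562/3)(−4.132) = +2.457 V.

+2.457 V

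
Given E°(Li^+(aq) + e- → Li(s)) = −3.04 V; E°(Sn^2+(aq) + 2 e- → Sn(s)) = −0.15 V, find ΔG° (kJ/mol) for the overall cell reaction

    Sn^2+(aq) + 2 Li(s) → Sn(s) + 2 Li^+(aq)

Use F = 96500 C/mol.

In the reaction as written Sn^2+(aq) is reduced, so the Sn²⁺/Sn couple is the cathode and Li⁺/Li is the anode.
E°cell = −0.15 − (−3.04) = +2.89 V; balancing electrons gives n = 2.
ΔG° = −nFE°cell = −(2)(96500)(+2.89) J/mol = −558 kJ/mol.

−558 kJ/mol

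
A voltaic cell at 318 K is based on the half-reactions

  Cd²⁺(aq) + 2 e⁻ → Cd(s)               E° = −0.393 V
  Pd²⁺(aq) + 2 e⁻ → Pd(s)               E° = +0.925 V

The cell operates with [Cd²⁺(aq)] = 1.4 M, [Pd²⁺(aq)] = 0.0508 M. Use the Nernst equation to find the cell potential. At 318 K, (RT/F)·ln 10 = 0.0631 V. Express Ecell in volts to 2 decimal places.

The Pd²⁺/Pd couple has the more positive E°, so it is the cathode; Cd²⁺/Cd is the anode.
The standard potential is +0.925 − (−0.393) = +1.318 V and the balanced reaction transfers n = 2 electrons.
For the overall reaction Pd²⁺(aq) + Cd(s) → Pd(s) + Cd²⁺(aq), Q = [Cd²⁺(aq)] / [Pd²⁺(aq)] = 27.6, giving log Q = 1.440.
E = E° − (0.0631/n)·log Q = +1.318 − (0.0631/2)(1.440) = +1.27 V.

+1.27 V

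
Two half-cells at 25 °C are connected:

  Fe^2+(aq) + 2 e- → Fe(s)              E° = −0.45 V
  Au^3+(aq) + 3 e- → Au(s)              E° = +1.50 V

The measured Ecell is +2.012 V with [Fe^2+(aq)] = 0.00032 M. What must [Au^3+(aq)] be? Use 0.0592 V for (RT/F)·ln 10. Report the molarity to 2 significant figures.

0.0079 M

With Au³⁺/Au at the cathode and Fe²⁺/Fe at the anode, E°cell = +1.50 − (−0.45) = +1.95 V (n = 6).
Since E = E° − (0.0592/n)·log Q, log Q = n(E° − E)/0.0592 = −6.284.
The balanced reaction is 2 Au^3+(aq) + 3 Fe(s) → 2 Au(s) + 3 Fe^2+(aq), so Q = [Fe^2+(aq)]^3 / [Au^3+(aq)]^2.
Solving for the unknown gives log [Au^3+(aq)] = −2.100, so [Au^3+(aq)] ≈ 0.0079 M.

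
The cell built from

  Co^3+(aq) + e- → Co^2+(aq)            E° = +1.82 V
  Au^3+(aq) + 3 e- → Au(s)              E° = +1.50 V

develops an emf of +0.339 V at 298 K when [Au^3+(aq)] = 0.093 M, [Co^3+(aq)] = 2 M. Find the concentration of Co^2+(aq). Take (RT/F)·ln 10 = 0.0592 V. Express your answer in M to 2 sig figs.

With Co³⁺/Co²⁺ at the cathode and Au³⁺/Au at the anode, E°cell = +1.82 − (+1.50) = +0.32 V (n = 3).
Rearranging E = E° − (0.0592/n)·log Q gives log Q = 3(+0.32 − (+0.339))/0.0592 = −0.963.
Balancing electrons gives 3 Co^3+(aq) + Au(s) → 3 Co^2+(aq) + Au^3+(aq); thus Q = ([Co^2+(aq)]^3·[Au^3+(aq)]) / [Co^3+(aq)]^3.
Isolating [Co^2+(aq)] in Q = 10^{−0.963} yields log [Co^2+(aq)] = 0.324, i.e. 2.1 M.

2.1 M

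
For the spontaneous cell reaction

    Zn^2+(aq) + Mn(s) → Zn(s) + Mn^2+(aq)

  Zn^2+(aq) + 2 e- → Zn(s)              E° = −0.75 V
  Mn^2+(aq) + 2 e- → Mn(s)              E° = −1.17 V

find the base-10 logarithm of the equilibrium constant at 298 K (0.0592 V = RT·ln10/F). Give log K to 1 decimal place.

The Zn²⁺/Zn couple is reduced (cathode); E°cell = −0.75 − (−1.17) = +0.42 V with n = 2.
At equilibrium E = 0, so log K = nE°cell / 0.0592 = (2)(+0.42) / 0.0592 = 14.2.

log K = 14.2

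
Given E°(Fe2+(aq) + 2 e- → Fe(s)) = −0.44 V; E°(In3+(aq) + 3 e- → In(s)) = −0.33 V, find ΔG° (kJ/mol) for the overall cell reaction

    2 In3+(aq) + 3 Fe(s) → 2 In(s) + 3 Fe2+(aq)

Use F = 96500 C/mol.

In the reaction as written In3+(aq) is reduced, so the In³⁺/In couple is the cathode and Fe²⁺/Fe is the anode.
E°cell = −0.33 − (−0.44) = +0.11 V; balancing electrons gives n = 6.
ΔG° = −nFE°cell = −(6)(96500)(+0.11) J/mol = −63.7 kJ/mol.

−63.7 kJ/mol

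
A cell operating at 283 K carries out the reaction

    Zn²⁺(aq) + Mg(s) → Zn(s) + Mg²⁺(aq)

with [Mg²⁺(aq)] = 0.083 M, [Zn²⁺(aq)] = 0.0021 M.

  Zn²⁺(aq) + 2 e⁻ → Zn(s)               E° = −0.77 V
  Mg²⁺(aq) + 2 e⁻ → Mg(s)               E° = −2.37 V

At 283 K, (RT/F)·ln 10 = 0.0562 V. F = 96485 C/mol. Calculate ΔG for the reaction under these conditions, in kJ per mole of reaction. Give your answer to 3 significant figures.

−300 kJ/mol

The standard cell potential is −0.77 − (−2.37) = +1.60 V, with n = 2 electrons in the balanced equation.
The reaction quotient is [Mg²⁺(aq)] / [Zn²⁺(aq)] = 39.5; by Nernst, E = +1.60 − (0.0562/2)(1.597) = +1.5551 V.
Finally ΔG = −nFE = −(2)(96485 C/mol)(+1.5551 V) = −300 kJ/mol.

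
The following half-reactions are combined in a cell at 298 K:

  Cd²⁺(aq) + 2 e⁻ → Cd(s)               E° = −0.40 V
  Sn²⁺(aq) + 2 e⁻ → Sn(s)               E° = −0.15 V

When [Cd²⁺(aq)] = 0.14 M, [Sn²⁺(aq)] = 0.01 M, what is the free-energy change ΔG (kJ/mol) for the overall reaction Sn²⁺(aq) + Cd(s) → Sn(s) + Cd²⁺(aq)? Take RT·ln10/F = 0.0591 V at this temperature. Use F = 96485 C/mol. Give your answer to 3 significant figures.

−41.7 kJ/mol

With Sn²⁺/Sn reduced at the cathode, E°cell = −0.15 − (−0.40) = +0.25 V and n = 2.
Here Q = [Cd²⁺(aq)] / [Sn²⁺(aq)] = 14 (log Q = 1.146), giving E = +0.25 − (0.0591/2)·(1.146) = +0.2161 V.
ΔG = −nFE = −(2)(96485)(+0.2161) J/mol = −41.7 kJ/mol.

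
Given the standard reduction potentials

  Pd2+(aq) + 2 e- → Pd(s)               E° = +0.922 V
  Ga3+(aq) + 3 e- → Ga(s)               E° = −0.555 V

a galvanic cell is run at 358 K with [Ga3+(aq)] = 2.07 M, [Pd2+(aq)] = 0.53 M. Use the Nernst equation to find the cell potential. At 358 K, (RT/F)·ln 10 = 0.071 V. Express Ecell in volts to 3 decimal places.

Pd²⁺/Pd is reduced (cathode, E° = +0.922 V) and Ga³⁺/Ga is oxidized (anode).
The standard potential is +0.922 − (−0.555) = +1.477 V and the balanced reaction transfers n = 6 electrons.
The balanced reaction is 3 Pd2+(aq) + 2 Ga(s) → 3 Pd(s) + 2 Ga3+(aq), so Q = [Ga3+(aq)]^2 / [Pd2+(aq)]^3 = 28.8 and log Q = 1.459.
Applying E = E° − (RT ln10/nF)·log Q gives +1.477 − (0.071/6)(1.459) = +1.460 V.

+1.460 V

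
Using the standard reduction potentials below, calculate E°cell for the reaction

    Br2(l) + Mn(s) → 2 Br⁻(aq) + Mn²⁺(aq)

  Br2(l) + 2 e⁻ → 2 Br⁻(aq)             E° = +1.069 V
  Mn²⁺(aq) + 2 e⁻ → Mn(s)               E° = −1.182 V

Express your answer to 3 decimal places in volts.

In the reaction as written, Br2(l) is reduced (cathode) and Mn²⁺(aq) is produced by oxidation at the anode.
E°cell = E°(cathode) − E°(anode) = +1.069 − (−1.182) = +2.251 V.
The positive value indicates the reaction is spontaneous as written.

+2.251 V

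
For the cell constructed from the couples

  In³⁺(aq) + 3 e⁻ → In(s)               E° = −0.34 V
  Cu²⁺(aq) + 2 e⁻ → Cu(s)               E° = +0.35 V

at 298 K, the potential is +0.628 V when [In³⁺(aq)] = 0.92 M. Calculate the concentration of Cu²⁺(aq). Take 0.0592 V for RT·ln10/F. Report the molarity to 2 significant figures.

0.0076 M

Cu²⁺/Cu is the cathode (higher E°); E°cell = +0.35 − (−0.34) = +0.69 V with n = 6.
Rearranging E = E° − (0.0592/n)·log Q gives log Q = 6(+0.69 − (+0.628))/0.0592 = 6.284.
For 3 Cu²⁺(aq) + 2 In(s) → 3 Cu(s) + 2 In³⁺(aq), the reaction quotient is Q = [In³⁺(aq)]^2 / [Cu²⁺(aq)]^3.
Isolating [Cu²⁺(aq)] in Q = 10^{6.284} yields log [Cu²⁺(aq)] = −2.119, i.e. 0.0076 M.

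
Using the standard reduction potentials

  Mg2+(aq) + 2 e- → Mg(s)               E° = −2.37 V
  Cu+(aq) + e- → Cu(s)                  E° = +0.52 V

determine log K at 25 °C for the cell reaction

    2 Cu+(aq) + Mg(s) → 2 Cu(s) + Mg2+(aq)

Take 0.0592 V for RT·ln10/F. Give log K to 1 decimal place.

log K = 97.6

The Cu⁺/Cu couple is reduced (cathode); E°cell = +0.52 − (−2.37) = +2.89 V with n = 2.
At equilibrium E = 0, so log K = nE°cell / 0.0592 = (2)(+2.89) / 0.0592 = 97.6.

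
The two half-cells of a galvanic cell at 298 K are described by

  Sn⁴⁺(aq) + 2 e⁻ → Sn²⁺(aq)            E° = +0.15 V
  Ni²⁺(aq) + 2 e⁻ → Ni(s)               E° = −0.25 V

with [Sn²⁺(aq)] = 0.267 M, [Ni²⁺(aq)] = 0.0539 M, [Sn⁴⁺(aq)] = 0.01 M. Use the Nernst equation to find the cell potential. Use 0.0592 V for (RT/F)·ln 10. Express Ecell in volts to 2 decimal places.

Since E°(Sn⁴⁺/Sn²⁺) > E°(Ni²⁺/Ni), Sn⁴⁺/Sn²⁺ serves as the cathode.
E°cell = +0.15 − (−0.25) = +0.40 V, with n = 2 electrons transferred.
For the overall reaction Sn⁴⁺(aq) + Ni(s) → Sn²⁺(aq) + Ni²⁺(aq), Q = ([Sn²⁺(aq)]·[Ni²⁺(aq)]) / [Sn⁴⁺(aq)] = 1.44, giving log Q = 0.158.
E = E° − (0.0592/n)·log Q = +0.40 − (0.0592/2)(0.158) = +0.40 V.

+0.40 V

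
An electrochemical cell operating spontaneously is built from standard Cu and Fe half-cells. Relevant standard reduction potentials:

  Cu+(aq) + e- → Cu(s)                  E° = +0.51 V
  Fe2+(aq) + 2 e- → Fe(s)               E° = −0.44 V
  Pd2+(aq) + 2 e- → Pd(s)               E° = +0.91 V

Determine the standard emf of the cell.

+0.95 V

The Cu⁺/Cu couple has the higher E°, so Cu ion is reduced (cathode) and Fe is oxidized (anode).
E°cell = E°(cathode) − E°(anode) = +0.51 − (−0.44) = +0.95 V.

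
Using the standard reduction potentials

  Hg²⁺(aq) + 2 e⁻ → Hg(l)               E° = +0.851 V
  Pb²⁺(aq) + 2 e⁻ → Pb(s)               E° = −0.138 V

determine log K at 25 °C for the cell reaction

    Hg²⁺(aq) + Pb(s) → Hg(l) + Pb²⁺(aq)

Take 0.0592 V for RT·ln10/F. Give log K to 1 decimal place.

The Hg²⁺/Hg couple is reduced (cathode); E°cell = +0.851 − (−0.138) = +0.989 V with n = 2.
At equilibrium E = 0, so log K = nE°cell / 0.0592 = (2)(+0.989) / 0.0592 = 33.4.

log K = 33.4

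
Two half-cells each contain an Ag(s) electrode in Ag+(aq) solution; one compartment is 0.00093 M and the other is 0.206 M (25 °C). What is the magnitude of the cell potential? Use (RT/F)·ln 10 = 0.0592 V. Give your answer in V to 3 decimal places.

For a concentration cell E°cell = 0, since both electrodes use the same couple.
The compartment with the higher Ag+(aq) concentration (0.206 M) acts as the cathode; ions are reduced there and produced at the dilute (0.00093 M) anode.
With n = 1, Ecell = −(0.0592/1)·log([dilute]/[conc]) = −(0.0592/1)·log(0.00093/0.206) = +0.139 V.

0.139 V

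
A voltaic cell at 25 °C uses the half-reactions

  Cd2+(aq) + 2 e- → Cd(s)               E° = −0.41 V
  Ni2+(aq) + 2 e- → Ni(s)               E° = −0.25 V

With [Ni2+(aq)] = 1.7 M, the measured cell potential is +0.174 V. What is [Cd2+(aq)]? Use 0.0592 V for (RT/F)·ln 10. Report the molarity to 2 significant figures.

0.57 M

With Ni²⁺/Ni at the cathode and Cd²⁺/Cd at the anode, E°cell = −0.25 − (−0.41) = +0.16 V (n = 2).
Rearranging E = E° − (0.0592/n)·log Q gives log Q = 2(+0.16 − (+0.174))/0.0592 = −0.473.
For Ni2+(aq) + Cd(s) → Ni(s) + Cd2+(aq), the reaction quotient is Q = [Cd2+(aq)] / [Ni2+(aq)].
Substituting the known concentrations and solving, log [Cd2+(aq)] = −0.243 and [Cd2+(aq)] = 0.57 M.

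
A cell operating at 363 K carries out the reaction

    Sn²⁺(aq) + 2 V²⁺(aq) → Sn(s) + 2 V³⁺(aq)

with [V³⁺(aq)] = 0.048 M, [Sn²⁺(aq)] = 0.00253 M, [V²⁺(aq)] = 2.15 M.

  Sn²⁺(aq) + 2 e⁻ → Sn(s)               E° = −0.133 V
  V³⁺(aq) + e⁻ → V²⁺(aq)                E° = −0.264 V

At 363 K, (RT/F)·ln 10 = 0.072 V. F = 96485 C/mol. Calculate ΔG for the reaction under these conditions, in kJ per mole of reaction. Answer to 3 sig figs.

−30.2 kJ/mol

With Sn²⁺/Sn reduced at the cathode, E°cell = −0.133 − (−0.264) = +0.131 V and n = 2.
Q = [V³⁺(aq)]^2 / ([Sn²⁺(aq)]·[V²⁺(aq)]^2) = 0.197, so log Q = −0.706 and E = +0.131 − (0.072/2)(−0.706) = +0.1564 V.
ΔG = −nFE = −(2)(96485)(+0.1564) J/mol = −30.2 kJ/mol.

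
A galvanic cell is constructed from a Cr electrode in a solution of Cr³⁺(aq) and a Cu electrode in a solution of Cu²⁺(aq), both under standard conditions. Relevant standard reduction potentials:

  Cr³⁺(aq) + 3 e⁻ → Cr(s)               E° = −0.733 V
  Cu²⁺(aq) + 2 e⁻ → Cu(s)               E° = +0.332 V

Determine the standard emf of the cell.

+1.065 V

The Cu²⁺/Cu couple has the higher E°, so Cu ion is reduced (cathode) and Cr is oxidized (anode).
E°cell = E°(cathode) − E°(anode) = +0.332 − (−0.733) = +1.065 V.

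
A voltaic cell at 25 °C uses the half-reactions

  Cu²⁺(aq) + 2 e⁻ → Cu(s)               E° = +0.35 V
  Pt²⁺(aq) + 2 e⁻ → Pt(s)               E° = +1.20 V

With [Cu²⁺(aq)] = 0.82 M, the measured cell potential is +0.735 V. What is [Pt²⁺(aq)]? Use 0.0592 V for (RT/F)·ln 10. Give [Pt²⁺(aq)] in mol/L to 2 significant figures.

0.00011 M

With Pt²⁺/Pt at the cathode and Cu²⁺/Cu at the anode, E°cell = +1.20 − (+0.35) = +0.85 V (n = 2).
From the Nernst equation, log Q = n(E° − E)/0.0592 = 2·(+0.85 − (+0.735))/0.0592 = 3.885.
For Pt²⁺(aq) + Cu(s) → Pt(s) + Cu²⁺(aq), the reaction quotient is Q = [Cu²⁺(aq)] / [Pt²⁺(aq)].
Isolating [Pt²⁺(aq)] in Q = 10^{3.885} yields log [Pt²⁺(aq)] = −3.971, i.e. 0.00011 M.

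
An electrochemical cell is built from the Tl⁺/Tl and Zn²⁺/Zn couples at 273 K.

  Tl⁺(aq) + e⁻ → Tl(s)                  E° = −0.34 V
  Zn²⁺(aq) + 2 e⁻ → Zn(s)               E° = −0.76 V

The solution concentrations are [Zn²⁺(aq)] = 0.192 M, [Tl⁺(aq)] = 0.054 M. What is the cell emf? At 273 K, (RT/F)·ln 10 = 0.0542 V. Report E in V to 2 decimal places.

Tl⁺/Tl is reduced (cathode, E° = −0.34 V) and Zn²⁺/Zn is oxidized (anode).
E°cell = E°cat − E°an = −0.34 − (−0.76) = +0.42 V; n = 2.
For the overall reaction 2 Tl⁺(aq) + Zn(s) → 2 Tl(s) + Zn²⁺(aq), Q = [Zn²⁺(aq)] / [Tl⁺(aq)]^2 = 65.8, giving log Q = 1.819.
Applying E = E° − (RT ln10/nF)·log Q gives +0.42 − (0.0542/2)(1.819) = +0.37 V.

+0.37 V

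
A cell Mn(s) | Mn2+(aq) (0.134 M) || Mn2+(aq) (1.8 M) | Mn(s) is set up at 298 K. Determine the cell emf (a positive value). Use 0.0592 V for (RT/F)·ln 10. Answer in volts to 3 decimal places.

0.033 V

For a concentration cell E°cell = 0, since both electrodes use the same couple.
The compartment with the higher Mn2+(aq) concentration (1.8 M) acts as the cathode; ions are reduced there and produced at the dilute (0.134 M) anode.
With n = 2, Ecell = −(0.0592/2)·log([dilute]/[conc]) = −(0.0592/2)·log(0.134/1.8) = +0.033 V.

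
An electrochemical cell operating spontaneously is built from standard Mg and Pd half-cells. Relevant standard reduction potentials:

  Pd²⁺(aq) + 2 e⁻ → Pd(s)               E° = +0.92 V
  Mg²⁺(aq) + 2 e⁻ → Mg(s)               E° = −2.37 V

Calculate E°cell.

Of the two couples in this cell, the one with the more positive reduction potential is reduced at the cathode: here that is Pd²⁺/Pd (+0.92 V); Mg²⁺/Mg (−2.37 V) is the anode.
E°cell = E°(cathode) − E°(anode) = +0.92 − (−2.37) = +3.29 V.

+3.29 V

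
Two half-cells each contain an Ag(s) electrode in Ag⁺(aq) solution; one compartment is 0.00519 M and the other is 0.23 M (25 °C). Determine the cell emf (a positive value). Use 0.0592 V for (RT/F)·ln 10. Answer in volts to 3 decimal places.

For a concentration cell E°cell = 0, since both electrodes use the same couple.
The compartment with the higher Ag⁺(aq) concentration (0.23 M) acts as the cathode; ions are reduced there and produced at the dilute (0.00519 M) anode.
With n = 1, Ecell = −(0.0592/1)·log([dilute]/[conc]) = −(0.0592/1)·log(0.00519/0.23) = +0.097 V.

0.097 V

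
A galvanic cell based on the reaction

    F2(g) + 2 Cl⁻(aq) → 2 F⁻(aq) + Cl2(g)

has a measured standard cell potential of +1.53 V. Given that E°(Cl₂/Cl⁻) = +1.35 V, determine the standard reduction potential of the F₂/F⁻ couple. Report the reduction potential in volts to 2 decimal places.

In the reaction as written the F₂/F⁻ couple is reduced (cathode) and Cl₂/Cl⁻ is oxidized (anode), so E°cell = E°(F₂/F⁻) − E°(Cl₂/Cl⁻).
E°(F₂/F⁻) = E°cell + E°(anode) = +1.53 + (+1.35) = +2.88 V.

+2.88 V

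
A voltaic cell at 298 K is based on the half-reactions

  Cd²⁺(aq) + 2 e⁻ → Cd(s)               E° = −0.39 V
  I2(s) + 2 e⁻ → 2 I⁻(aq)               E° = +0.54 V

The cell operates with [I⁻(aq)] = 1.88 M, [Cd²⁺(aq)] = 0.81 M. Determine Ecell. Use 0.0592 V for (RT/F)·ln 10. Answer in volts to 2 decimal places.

I₂/I⁻ is reduced (cathode, E° = +0.54 V) and Cd²⁺/Cd is oxidized (anode).
E°cell = +0.54 − (−0.39) = +0.93 V, with n = 2 electrons transferred.
The balanced reaction is I2(s) + Cd(s) → 2 I⁻(aq) + Cd²⁺(aq), so Q = [I⁻(aq)]^2·[Cd²⁺(aq)] = 2.86 and log Q = 0.457.
By the Nernst equation, E = +0.93 − (0.0592/2)·(0.457) = +0.92 V.

+0.92 V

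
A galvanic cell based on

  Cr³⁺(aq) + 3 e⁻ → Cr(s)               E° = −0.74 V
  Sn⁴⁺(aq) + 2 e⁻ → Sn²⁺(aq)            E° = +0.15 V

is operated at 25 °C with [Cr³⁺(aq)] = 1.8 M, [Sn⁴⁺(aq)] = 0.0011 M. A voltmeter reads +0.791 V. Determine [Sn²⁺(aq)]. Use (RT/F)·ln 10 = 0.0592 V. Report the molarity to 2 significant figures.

1.6 M

The Sn⁴⁺/Sn²⁺ couple has the larger reduction potential, so it is the cathode: E°cell = +0.15 − (−0.74) = +0.89 V and n = 6.
Rearranging E = E° − (0.0592/n)·log Q gives log Q = 6(+0.89 − (+0.791))/0.0592 = 10.034.
Balancing electrons gives 3 Sn⁴⁺(aq) + 2 Cr(s) → 3 Sn²⁺(aq) + 2 Cr³⁺(aq); thus Q = ([Sn²⁺(aq)]^3·[Cr³⁺(aq)]^2) / [Sn⁴⁺(aq)]^3.
Substituting the known concentrations and solving, log [Sn²⁺(aq)] = 0.216 and [Sn²⁺(aq)] = 1.6 M.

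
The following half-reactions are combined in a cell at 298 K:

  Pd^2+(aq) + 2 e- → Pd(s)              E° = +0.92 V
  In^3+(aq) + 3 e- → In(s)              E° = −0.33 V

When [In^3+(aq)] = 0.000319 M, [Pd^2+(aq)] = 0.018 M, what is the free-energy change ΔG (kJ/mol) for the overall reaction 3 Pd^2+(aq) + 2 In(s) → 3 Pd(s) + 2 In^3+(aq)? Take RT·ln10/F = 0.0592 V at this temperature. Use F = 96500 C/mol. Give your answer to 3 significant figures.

E°cell = +0.92 − (−0.33) = +1.25 V; the balanced reaction transfers n = 6 electrons.
Here Q = [In^3+(aq)]^2 / [Pd^2+(aq)]^3 = 0.0174 (log Q = −1.758), giving E = +1.25 − (0.0592/6)·(−1.758) = +1.2673 V.
Then ΔG = −nFE = −6 × 96500 × +1.2673 J/mol = −734 kJ/mol.

−734 kJ/mol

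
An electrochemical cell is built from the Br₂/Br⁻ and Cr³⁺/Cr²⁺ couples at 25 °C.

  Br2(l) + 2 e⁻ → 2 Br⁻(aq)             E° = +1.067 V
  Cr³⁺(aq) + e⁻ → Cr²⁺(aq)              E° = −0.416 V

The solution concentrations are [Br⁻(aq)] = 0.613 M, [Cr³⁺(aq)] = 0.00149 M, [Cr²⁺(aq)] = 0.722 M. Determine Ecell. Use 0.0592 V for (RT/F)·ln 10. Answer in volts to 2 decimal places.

Since E°(Br₂/Br⁻) > E°(Cr³⁺/Cr²⁺), Br₂/Br⁻ serves as the cathode.
E°cell = E°cat − E°an = +1.067 − (−0.416) = +1.483 V; n = 2.
Balancing gives Br2(l) + 2 Cr²⁺(aq) → 2 Br⁻(aq) + 2 Cr³⁺(aq); hence Q = ([Br⁻(aq)]^2·[Cr³⁺(aq)]^2) / [Cr²⁺(aq)]^2 = 1.6×10^−6 (log Q = −5.796).
E = E° − (0.0592/n)·log Q = +1.483 − (0.0592/2)(−5.796) = +1.65 V.

+1.65 V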